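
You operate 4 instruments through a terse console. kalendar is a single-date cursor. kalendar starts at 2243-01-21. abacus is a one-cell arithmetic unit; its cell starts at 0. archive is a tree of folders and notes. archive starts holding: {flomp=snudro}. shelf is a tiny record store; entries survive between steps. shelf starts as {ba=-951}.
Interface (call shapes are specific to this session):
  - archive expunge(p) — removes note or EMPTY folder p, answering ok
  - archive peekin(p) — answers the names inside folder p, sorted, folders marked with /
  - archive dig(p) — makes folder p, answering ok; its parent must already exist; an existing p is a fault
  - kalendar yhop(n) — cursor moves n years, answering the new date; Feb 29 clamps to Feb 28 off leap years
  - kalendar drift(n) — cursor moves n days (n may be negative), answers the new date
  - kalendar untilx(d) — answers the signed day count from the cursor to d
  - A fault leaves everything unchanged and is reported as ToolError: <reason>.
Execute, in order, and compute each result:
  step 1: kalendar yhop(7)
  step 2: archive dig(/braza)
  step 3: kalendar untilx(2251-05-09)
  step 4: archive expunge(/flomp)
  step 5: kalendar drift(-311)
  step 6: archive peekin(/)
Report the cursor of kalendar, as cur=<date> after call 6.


·→ kalendar yhop(n→7)
·← 2250-01-21
·→ archive dig(p→/braza)
·← ok
·→ kalendar untilx(d→2251-05-09)
·← 473
·→ archive expunge(p→/flomp)
·← ok
·→ kalendar drift(n→-311)
·← 2249-03-16
·→ archive peekin(p→/)
·← [braza/]

Answer: cur=2249-03-16


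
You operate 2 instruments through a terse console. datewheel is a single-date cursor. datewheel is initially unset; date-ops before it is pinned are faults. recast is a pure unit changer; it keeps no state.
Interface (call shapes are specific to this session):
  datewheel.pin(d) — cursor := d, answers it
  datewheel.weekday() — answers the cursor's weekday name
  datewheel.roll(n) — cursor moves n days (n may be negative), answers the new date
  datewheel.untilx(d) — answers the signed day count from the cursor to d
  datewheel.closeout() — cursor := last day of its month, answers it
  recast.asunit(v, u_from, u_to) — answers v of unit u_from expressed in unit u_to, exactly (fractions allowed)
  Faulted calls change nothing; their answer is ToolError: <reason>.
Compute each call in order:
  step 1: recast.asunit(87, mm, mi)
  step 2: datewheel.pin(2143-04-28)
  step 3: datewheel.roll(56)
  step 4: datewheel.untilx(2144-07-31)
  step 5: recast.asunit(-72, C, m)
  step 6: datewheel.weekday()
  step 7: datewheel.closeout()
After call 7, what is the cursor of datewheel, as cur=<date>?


! recast.asunit(87, mm, mi) -> 29/536448
! datewheel.pin(2143-04-28) -> 2143-04-28
! datewheel.roll(56) -> 2143-06-23
! datewheel.untilx(2144-07-31) -> 404
! recast.asunit(-72, C, m) -> ToolError: incompatible units
! datewheel.weekday() -> Sunday
! datewheel.closeout() -> 2143-06-30

Answer: cur=2143-06-30


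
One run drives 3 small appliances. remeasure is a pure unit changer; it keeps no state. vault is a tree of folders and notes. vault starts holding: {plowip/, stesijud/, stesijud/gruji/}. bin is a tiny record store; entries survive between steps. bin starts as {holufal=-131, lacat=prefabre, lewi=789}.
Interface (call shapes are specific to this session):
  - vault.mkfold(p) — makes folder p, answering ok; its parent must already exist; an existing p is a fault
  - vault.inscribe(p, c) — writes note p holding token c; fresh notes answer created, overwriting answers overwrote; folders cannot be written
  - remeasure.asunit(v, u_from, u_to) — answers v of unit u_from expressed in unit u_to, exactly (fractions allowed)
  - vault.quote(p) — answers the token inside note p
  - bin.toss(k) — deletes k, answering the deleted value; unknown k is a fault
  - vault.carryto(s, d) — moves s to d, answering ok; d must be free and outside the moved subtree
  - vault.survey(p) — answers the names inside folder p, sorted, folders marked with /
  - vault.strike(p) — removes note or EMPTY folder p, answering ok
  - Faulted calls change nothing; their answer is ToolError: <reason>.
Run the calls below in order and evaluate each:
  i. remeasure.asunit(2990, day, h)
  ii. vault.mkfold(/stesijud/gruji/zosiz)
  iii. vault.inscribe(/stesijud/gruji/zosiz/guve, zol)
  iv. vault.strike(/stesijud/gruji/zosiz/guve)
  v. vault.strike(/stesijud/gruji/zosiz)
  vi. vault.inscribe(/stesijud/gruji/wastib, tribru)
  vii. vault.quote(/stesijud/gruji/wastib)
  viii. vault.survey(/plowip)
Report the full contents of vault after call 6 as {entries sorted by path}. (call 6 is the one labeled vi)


→ remeasure.asunit(2990, day, h)
← 71760
→ vault.mkfold(/stesijud/gruji/zosiz)
← ok
→ vault.inscribe(/stesijud/gruji/zosiz/guve, zol)
← created
→ vault.strike(/stesijud/gruji/zosiz/guve)
← ok
→ vault.strike(/stesijud/gruji/zosiz)
← ok
→ vault.inscribe(/stesijud/gruji/wastib, tribru)
← created
→ vault.quote(/stesijud/gruji/wastib)
← tribru
→ vault.survey(/plowip)
← []

Answer: {plowip/, stesijud/, stesijud/gruji/, stesijud/gruji/wastib=tribru}


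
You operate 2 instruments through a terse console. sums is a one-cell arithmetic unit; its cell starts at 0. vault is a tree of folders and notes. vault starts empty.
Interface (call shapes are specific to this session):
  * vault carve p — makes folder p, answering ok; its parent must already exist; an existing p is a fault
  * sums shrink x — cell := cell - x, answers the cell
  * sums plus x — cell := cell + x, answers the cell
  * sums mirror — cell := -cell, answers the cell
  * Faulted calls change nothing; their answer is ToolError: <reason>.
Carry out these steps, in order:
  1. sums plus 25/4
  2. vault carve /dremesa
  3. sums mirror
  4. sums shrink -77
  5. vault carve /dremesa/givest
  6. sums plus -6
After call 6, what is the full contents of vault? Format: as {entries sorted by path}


Answer: {dremesa/, dremesa/givest/}

Derivation:
# 1. sums plus(x='25/4') ~> 25/4
# 2. vault carve(p='/dremesa') ~> ok
# 3. sums mirror() ~> -25/4
# 4. sums shrink(x='-77') ~> 283/4
# 5. vault carve(p='/dremesa/givest') ~> ok
# 6. sums plus(x='-6') ~> 259/4


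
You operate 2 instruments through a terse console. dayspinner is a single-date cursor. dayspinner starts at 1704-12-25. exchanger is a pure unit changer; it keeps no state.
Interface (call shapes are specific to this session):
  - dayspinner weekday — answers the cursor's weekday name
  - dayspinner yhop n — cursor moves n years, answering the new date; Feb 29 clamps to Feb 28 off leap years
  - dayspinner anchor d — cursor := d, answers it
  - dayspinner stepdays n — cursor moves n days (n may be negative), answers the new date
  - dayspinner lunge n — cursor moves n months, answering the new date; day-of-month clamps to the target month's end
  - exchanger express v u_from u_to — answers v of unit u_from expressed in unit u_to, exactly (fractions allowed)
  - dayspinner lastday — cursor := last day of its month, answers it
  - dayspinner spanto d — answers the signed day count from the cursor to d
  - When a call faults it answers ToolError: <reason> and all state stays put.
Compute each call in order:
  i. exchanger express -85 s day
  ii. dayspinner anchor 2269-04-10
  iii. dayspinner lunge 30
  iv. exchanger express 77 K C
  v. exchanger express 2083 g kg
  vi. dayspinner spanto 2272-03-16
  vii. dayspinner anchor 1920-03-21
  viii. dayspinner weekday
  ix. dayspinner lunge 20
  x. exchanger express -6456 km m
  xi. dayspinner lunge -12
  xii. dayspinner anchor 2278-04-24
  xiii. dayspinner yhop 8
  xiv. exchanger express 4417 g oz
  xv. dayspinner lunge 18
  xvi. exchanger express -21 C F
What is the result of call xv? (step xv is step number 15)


// exchanger express(-85, s, day) : -17/17280
// dayspinner anchor(2269-04-10) : 2269-04-10
// dayspinner lunge(30) : 2271-10-10
// exchanger express(77, K, C) : -3923/20
// exchanger express(2083, g, kg) : 2083/1000
// dayspinner spanto(2272-03-16) : 158
// dayspinner anchor(1920-03-21) : 1920-03-21
// dayspinner weekday() : Sunday
// dayspinner lunge(20) : 1921-11-21
// exchanger express(-6456, km, m) : -6456000
// dayspinner lunge(-12) : 1920-11-21
// dayspinner anchor(2278-04-24) : 2278-04-24
// dayspinner yhop(8) : 2286-04-24
// exchanger express(4417, g, oz) : 1009600000/6479891
// dayspinner lunge(18) : 2287-10-24
// exchanger express(-21, C, F) : -29/5

Answer: 2287-10-24


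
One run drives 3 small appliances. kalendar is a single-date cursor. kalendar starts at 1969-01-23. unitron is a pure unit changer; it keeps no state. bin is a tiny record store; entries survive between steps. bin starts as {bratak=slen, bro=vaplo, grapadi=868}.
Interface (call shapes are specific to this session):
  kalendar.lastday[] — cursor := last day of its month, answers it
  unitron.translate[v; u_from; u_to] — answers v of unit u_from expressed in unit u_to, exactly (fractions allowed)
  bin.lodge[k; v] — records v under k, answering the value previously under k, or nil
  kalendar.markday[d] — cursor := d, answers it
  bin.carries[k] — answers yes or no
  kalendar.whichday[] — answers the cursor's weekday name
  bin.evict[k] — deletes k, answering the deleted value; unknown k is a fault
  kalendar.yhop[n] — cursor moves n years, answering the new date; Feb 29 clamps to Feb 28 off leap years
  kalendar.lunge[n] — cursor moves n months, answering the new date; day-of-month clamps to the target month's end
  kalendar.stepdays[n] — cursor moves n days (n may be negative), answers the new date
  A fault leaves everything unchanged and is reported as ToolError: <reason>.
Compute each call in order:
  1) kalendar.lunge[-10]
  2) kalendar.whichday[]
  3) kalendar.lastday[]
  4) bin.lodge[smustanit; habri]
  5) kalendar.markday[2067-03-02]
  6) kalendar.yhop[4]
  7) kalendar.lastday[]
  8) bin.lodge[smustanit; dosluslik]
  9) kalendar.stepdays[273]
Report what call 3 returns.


Answer: 1968-03-31

Derivation:
~$ kalendar.lunge n: -10
[out] 1968-03-23
~$ kalendar.whichday
[out] Saturday
~$ kalendar.lastday
[out] 1968-03-31
~$ bin.lodge k: smustanit v: habri
[out] nil
~$ kalendar.markday d: 2067-03-02
[out] 2067-03-02
~$ kalendar.yhop n: 4
[out] 2071-03-02
~$ kalendar.lastday
[out] 2071-03-31
~$ bin.lodge k: smustanit v: dosluslik
[out] habri
~$ kalendar.stepdays n: 273
[out] 2071-12-29


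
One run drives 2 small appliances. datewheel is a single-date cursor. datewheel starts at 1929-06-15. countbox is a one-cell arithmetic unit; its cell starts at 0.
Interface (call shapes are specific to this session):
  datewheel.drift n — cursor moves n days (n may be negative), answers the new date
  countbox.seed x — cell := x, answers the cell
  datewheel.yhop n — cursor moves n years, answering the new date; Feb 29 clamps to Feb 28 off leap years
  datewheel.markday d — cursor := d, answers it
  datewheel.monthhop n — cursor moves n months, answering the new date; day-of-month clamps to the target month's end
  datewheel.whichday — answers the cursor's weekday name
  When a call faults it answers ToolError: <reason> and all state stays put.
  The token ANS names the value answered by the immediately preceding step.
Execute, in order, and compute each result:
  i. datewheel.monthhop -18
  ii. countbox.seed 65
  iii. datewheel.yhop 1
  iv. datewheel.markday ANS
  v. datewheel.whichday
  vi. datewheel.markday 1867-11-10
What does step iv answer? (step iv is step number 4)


I use datewheel.monthhop(n=-18), which returns 1927-12-15.
Next I call countbox.seed(x=65), giving 65.
Then datewheel.yhop(n=1), giving 1928-12-15.
Now I run datewheel.markday(d=ANS), and get 1928-12-15.
Next I call datewheel.whichday, and observe Saturday.
I invoke datewheel.markday(d=1867-11-10): 1867-11-10.

Answer: 1928-12-15


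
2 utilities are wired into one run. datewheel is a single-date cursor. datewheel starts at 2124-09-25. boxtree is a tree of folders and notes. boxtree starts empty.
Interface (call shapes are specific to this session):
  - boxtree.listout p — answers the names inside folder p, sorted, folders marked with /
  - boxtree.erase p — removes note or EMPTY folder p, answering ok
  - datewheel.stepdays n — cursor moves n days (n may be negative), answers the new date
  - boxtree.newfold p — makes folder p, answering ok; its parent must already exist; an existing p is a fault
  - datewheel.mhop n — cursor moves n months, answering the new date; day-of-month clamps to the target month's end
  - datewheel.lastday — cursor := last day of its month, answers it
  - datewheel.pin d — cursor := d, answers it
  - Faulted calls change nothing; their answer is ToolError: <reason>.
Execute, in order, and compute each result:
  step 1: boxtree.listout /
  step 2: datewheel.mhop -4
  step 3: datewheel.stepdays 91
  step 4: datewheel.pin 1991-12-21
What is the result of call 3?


Answer: 2124-08-24

Derivation:
Invoking boxtree.listout passing p=/, giving [].
Now I run datewheel.mhop passing n=-4, → 2124-05-25.
Calling datewheel.stepdays passing n=91, → 2124-08-24.
Now I run datewheel.pin passing d=1991-12-21, giving 1991-12-21.


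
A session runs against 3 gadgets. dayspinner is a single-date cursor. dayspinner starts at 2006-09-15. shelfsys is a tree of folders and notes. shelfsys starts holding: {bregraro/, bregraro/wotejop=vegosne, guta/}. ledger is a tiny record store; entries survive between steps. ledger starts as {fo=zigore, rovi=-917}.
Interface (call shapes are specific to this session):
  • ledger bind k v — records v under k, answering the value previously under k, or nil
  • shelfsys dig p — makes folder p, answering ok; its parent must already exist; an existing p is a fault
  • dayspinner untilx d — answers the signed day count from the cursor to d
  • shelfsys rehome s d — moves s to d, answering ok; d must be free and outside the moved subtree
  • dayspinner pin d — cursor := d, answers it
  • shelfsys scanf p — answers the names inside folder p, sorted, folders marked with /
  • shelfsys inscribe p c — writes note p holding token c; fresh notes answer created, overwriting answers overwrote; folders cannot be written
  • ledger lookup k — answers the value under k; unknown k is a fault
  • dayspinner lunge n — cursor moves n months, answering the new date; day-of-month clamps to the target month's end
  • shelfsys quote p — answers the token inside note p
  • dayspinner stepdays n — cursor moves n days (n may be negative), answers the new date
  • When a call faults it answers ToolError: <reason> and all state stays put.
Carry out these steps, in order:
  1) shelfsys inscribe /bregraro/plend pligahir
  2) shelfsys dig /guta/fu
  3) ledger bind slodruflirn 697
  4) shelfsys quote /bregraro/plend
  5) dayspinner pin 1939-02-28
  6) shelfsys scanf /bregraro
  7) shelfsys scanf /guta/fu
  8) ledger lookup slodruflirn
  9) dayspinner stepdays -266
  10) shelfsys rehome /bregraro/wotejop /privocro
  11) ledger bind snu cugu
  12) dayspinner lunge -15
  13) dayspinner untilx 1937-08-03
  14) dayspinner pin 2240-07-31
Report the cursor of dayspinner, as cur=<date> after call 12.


>>> shelfsys inscribe /bregraro/plend pligahir
[out] created
>>> shelfsys dig /guta/fu
[out] ok
>>> ledger bind slodruflirn 697
[out] nil
>>> shelfsys quote /bregraro/plend
[out] pligahir
>>> dayspinner pin 1939-02-28
[out] 1939-02-28
>>> shelfsys scanf /bregraro
[out] [plend, wotejop]
>>> shelfsys scanf /guta/fu
[out] []
>>> ledger lookup slodruflirn
[out] 697
>>> dayspinner stepdays -266
[out] 1938-06-07
>>> shelfsys rehome /bregraro/wotejop /privocro
[out] ok
>>> ledger bind snu cugu
[out] nil
>>> dayspinner lunge -15
[out] 1937-03-07
>>> dayspinner untilx 1937-08-03
[out] 149
>>> dayspinner pin 2240-07-31
[out] 2240-07-31

Answer: cur=1937-03-07


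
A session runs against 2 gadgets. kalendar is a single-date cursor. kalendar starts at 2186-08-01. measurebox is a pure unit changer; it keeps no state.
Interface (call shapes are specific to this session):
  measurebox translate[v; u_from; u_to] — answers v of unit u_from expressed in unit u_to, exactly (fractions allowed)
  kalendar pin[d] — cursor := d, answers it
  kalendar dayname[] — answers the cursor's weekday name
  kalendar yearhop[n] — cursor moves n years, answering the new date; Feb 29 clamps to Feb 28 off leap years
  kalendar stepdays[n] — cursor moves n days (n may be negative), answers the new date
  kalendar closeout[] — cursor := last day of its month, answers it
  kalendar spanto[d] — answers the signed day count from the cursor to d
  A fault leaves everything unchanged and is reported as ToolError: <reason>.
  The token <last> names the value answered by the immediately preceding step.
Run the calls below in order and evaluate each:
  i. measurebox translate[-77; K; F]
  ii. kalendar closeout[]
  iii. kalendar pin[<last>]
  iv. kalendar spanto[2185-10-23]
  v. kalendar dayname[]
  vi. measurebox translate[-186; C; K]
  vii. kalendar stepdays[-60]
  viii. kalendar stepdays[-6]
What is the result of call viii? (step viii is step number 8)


Answer: 2186-06-26

Derivation:
-> measurebox translate(v='-77', u_from='K', u_to='F')
<- -59827/100
-> kalendar closeout()
<- 2186-08-31
-> kalendar pin(d='<last>')
<- 2186-08-31
-> kalendar spanto(d='2185-10-23')
<- -312
-> kalendar dayname()
<- Thursday
-> measurebox translate(v='-186', u_from='C', u_to='K')
<- 1743/20
-> kalendar stepdays(n='-60')
<- 2186-07-02
-> kalendar stepdays(n='-6')
<- 2186-06-26


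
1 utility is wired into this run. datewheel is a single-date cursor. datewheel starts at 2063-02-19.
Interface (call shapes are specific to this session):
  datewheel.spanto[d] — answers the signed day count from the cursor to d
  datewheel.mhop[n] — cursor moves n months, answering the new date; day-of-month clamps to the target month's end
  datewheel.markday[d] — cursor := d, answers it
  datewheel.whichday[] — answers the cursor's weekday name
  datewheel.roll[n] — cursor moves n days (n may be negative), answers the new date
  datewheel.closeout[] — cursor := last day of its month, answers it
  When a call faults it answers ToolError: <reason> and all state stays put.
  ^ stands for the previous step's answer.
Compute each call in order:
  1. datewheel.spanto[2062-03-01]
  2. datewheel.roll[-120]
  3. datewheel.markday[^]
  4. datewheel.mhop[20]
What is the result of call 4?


Answer: 2064-06-22

Derivation:
Do: spanto[d=2062-03-01]
See: -355
Do: roll[n=-120]
See: 2062-10-22
Do: markday[d=^]
See: 2062-10-22
Do: mhop[n=20]
See: 2064-06-22


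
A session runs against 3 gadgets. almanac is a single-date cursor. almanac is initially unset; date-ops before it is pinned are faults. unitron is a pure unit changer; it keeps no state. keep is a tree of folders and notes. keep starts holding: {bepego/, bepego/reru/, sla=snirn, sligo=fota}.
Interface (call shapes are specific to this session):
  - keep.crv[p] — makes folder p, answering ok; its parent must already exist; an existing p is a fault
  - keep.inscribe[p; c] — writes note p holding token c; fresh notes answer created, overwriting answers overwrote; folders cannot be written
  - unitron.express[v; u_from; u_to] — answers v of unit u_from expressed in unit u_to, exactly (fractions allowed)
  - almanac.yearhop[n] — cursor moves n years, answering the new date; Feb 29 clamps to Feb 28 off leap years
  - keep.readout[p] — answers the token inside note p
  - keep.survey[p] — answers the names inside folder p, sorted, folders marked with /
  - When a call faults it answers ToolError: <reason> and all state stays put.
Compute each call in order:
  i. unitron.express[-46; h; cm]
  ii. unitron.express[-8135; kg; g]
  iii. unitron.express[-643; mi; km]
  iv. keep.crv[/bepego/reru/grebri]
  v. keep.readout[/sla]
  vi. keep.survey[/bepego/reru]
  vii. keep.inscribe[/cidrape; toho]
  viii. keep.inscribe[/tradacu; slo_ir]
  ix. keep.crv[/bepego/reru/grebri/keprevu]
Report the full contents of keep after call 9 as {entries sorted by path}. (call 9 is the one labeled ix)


Step: unitron.express[-46; h; cm]
Result: ToolError: incompatible units
Step: unitron.express[-8135; kg; g]
Result: -8135000
Step: unitron.express[-643; mi; km]
Result: -16168878/15625
Step: keep.crv[/bepego/reru/grebri]
Result: ok
Step: keep.readout[/sla]
Result: snirn
Step: keep.survey[/bepego/reru]
Result: [grebri/]
Step: keep.inscribe[/cidrape; toho]
Result: created
Step: keep.inscribe[/tradacu; slo_ir]
Result: created
Step: keep.crv[/bepego/reru/grebri/keprevu]
Result: ok

Answer: {bepego/, bepego/reru/, bepego/reru/grebri/, bepego/reru/grebri/keprevu/, cidrape=toho, sla=snirn, sligo=fota, tradacu=slo_ir}


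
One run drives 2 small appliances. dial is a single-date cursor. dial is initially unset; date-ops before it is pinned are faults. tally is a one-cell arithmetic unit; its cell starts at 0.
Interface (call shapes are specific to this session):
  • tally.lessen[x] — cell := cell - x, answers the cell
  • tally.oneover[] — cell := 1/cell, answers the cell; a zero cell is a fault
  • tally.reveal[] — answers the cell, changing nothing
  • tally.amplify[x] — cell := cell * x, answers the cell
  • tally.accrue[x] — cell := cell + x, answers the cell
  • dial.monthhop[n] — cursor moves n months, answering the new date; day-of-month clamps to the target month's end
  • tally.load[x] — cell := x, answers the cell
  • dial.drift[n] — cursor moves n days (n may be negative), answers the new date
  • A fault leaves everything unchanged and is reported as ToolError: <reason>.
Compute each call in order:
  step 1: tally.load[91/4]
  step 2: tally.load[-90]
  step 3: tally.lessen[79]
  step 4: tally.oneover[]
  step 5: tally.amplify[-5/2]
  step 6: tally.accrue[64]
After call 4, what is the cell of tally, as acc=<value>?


·→ tally.load(x: 91/4)
·← 91/4
·→ tally.load(x: -90)
·← -90
·→ tally.lessen(x: 79)
·← -169
·→ tally.oneover()
·← -1/169
·→ tally.amplify(x: -5/2)
·← 5/338
·→ tally.accrue(x: 64)
·← 21637/338

Answer: acc=-1/169


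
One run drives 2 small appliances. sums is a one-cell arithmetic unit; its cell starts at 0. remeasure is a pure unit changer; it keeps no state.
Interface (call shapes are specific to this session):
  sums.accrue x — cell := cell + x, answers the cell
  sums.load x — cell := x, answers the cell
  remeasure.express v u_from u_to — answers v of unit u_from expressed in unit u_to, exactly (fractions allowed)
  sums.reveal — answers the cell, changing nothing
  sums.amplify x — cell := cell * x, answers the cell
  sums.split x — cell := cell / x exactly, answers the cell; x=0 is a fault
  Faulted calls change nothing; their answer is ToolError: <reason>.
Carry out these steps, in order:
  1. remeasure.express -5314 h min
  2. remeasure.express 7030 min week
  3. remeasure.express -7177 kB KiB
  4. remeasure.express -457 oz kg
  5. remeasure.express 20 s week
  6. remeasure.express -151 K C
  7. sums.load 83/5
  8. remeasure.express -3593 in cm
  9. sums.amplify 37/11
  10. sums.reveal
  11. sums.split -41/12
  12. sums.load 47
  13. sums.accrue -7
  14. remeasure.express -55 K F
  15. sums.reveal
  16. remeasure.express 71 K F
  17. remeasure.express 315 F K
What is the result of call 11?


Answer: -36852/2255

Derivation:
Act: remeasure.express[v→-5314; u_from→h; u_to→min]
Obs: -318840
Act: remeasure.express[v→7030; u_from→min; u_to→week]
Obs: 703/1008
Act: remeasure.express[v→-7177; u_from→kB; u_to→KiB]
Obs: -897125/128
Act: remeasure.express[v→-457; u_from→oz; u_to→kg]
Obs: -20729171309/1600000000
Act: remeasure.express[v→20; u_from→s; u_to→week]
Obs: 1/30240
Act: remeasure.express[v→-151; u_from→K; u_to→C]
Obs: -8483/20
Act: sums.load[x→83/5]
Obs: 83/5
Act: remeasure.express[v→-3593; u_from→in; u_to→cm]
Obs: -456311/50
Act: sums.amplify[x→37/11]
Obs: 3071/55
Act: sums.reveal[]
Obs: 3071/55
Act: sums.split[x→-41/12]
Obs: -36852/2255
Act: sums.load[x→47]
Obs: 47
Act: sums.accrue[x→-7]
Obs: 40
Act: remeasure.express[v→-55; u_from→K; u_to→F]
Obs: -55867/100
Act: sums.reveal[]
Obs: 40
Act: remeasure.express[v→71; u_from→K; u_to→F]
Obs: -33187/100
Act: remeasure.express[v→315; u_from→F; u_to→K]
Obs: 77467/180


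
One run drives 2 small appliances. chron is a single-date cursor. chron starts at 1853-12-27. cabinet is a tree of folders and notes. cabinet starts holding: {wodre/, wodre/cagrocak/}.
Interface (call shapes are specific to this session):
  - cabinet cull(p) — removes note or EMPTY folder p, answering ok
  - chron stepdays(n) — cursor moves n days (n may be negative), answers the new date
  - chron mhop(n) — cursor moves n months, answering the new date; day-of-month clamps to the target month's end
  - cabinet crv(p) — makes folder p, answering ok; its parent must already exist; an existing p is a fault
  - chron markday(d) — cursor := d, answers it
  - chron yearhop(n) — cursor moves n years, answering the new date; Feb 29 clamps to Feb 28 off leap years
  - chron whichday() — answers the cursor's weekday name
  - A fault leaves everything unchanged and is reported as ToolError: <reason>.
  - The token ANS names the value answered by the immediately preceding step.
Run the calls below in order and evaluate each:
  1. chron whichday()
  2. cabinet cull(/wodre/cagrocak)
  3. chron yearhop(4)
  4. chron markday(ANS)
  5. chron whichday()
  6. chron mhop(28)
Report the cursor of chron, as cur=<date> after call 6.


Next I call chron whichday(), and see Tuesday.
Next I call cabinet cull using p='/wodre/cagrocak', which returns ok.
Calling chron yearhop using n='4': 1857-12-27.
I invoke chron markday using d='ANS', and observe 1857-12-27.
Next I call chron whichday(), which returns Sunday.
I run chron mhop using n='28', — result: 1860-04-27.

Answer: cur=1860-04-27


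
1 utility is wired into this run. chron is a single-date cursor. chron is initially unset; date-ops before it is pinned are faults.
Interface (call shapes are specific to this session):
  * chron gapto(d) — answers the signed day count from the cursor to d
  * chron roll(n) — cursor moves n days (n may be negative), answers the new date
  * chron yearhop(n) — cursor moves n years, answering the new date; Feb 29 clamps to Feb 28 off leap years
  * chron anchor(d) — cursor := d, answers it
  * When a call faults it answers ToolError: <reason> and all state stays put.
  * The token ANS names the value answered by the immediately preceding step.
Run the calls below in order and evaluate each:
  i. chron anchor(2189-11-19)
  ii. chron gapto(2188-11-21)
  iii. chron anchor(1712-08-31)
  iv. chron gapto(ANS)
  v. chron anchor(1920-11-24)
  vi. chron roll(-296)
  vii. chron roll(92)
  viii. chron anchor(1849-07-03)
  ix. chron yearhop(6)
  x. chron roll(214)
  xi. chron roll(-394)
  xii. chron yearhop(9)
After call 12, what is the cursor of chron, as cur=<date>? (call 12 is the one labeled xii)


Step: chron anchor[d='2189-11-19']
Result: 2189-11-19
Step: chron gapto[d='2188-11-21']
Result: -363
Step: chron anchor[d='1712-08-31']
Result: 1712-08-31
Step: chron gapto[d='ANS']
Result: 0
Step: chron anchor[d='1920-11-24']
Result: 1920-11-24
Step: chron roll[n='-296']
Result: 1920-02-02
Step: chron roll[n='92']
Result: 1920-05-04
Step: chron anchor[d='1849-07-03']
Result: 1849-07-03
Step: chron yearhop[n='6']
Result: 1855-07-03
Step: chron roll[n='214']
Result: 1856-02-02
Step: chron roll[n='-394']
Result: 1855-01-04
Step: chron yearhop[n='9']
Result: 1864-01-04

Answer: cur=1864-01-04


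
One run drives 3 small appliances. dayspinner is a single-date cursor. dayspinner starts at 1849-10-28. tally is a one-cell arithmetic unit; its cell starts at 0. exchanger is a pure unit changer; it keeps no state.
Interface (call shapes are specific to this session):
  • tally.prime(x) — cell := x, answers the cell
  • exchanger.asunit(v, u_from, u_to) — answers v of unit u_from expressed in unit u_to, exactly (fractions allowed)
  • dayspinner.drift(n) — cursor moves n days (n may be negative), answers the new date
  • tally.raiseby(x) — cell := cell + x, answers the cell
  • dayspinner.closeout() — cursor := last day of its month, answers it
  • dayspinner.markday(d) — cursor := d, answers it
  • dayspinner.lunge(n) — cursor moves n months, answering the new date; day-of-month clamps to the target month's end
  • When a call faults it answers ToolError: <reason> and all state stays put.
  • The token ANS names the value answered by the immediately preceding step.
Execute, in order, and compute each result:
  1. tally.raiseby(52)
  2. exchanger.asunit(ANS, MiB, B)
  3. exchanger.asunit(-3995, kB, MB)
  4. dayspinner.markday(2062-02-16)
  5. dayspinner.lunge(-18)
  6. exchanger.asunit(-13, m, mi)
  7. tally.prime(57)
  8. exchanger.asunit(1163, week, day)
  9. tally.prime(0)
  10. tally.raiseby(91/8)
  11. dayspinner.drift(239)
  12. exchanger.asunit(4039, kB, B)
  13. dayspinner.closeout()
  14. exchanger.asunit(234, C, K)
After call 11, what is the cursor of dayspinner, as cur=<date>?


Answer: cur=2061-04-12

Derivation:
I try raiseby passing x=52, and observe 52.
Now I run asunit passing v=ANS, u_from=MiB, u_to=B, giving 54525952.
Calling asunit passing v=-3995, u_from=kB, u_to=MB, and observe -799/200.
Then markday passing d=2062-02-16, and get 2062-02-16.
I use lunge passing n=-18, yielding 2060-08-16.
I invoke asunit passing v=-13, u_from=m, u_to=mi, → -1625/201168.
Next I call prime passing x=57, and observe 57.
Calling asunit passing v=1163, u_from=week, u_to=day, and get 8141.
I try prime passing x=0, giving 0.
Then raiseby passing x=91/8, yielding 91/8.
I invoke drift passing n=239, and get 2061-04-12.
Then asunit passing v=4039, u_from=kB, u_to=B, → 4039000.
Then closeout(), and get 2061-04-30.
Now I run asunit passing v=234, u_from=C, u_to=K, → 10143/20.


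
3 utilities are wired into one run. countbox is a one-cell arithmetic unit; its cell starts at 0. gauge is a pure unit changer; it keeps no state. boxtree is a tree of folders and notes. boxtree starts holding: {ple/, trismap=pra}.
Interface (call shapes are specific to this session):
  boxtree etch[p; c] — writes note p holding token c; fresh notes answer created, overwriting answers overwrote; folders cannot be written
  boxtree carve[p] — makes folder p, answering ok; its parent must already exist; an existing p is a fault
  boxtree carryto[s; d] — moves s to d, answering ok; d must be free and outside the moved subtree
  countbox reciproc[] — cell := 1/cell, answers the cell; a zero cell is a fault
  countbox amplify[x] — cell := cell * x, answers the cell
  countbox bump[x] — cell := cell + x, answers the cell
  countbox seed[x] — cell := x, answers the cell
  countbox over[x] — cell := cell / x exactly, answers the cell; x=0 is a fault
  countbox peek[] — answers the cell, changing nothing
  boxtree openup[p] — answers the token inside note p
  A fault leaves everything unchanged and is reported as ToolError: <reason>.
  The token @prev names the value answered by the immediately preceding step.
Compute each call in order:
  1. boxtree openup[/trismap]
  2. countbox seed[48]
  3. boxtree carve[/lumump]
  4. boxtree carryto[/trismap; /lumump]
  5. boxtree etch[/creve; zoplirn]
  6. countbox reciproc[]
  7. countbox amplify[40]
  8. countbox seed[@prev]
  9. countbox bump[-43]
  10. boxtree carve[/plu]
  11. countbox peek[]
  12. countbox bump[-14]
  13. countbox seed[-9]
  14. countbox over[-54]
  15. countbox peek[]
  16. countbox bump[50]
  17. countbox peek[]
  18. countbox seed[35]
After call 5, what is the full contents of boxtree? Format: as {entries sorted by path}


# boxtree openup(p→/trismap) ~> pra
# countbox seed(x→48) ~> 48
# boxtree carve(p→/lumump) ~> ok
# boxtree carryto(s→/trismap, d→/lumump) ~> ToolError: exists
# boxtree etch(p→/creve, c→zoplirn) ~> created
# countbox reciproc() ~> 1/48
# countbox amplify(x→40) ~> 5/6
# countbox seed(x→@prev) ~> 5/6
# countbox bump(x→-43) ~> -253/6
# boxtree carve(p→/plu) ~> ok
# countbox peek() ~> -253/6
# countbox bump(x→-14) ~> -337/6
# countbox seed(x→-9) ~> -9
# countbox over(x→-54) ~> 1/6
# countbox peek() ~> 1/6
# countbox bump(x→50) ~> 301/6
# countbox peek() ~> 301/6
# countbox seed(x→35) ~> 35

Answer: {creve=zoplirn, lumump/, ple/, trismap=pra}


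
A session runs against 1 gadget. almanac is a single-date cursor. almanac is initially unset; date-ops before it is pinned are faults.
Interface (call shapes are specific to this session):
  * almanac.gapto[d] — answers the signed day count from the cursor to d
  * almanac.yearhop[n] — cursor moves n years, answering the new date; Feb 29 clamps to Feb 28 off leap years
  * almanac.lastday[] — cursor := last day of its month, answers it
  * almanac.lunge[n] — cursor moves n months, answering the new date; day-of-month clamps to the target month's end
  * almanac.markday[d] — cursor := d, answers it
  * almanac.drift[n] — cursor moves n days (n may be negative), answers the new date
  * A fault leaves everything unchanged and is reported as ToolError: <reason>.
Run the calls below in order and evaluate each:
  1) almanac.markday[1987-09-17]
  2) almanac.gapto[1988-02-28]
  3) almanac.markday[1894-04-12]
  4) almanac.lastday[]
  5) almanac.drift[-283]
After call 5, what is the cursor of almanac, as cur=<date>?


Answer: cur=1893-07-21

Derivation:
==> almanac.markday(d→1987-09-17)
<== 1987-09-17
==> almanac.gapto(d→1988-02-28)
<== 164
==> almanac.markday(d→1894-04-12)
<== 1894-04-12
==> almanac.lastday()
<== 1894-04-30
==> almanac.drift(n→-283)
<== 1893-07-21


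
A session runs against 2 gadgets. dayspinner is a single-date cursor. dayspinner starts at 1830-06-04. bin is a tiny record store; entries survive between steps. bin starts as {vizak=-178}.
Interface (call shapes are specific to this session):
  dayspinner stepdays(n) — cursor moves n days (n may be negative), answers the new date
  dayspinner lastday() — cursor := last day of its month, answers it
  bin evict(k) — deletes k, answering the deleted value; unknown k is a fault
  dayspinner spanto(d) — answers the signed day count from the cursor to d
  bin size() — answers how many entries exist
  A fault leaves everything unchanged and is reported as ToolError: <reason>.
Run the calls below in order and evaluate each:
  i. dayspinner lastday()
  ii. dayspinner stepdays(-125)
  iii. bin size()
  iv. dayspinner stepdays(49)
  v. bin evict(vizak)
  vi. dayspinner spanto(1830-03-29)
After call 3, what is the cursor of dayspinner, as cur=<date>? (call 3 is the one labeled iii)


% 1. dayspinner lastday() => 1830-06-30
% 2. dayspinner stepdays(n: -125) => 1830-02-25
% 3. bin size() => 1
% 4. dayspinner stepdays(n: 49) => 1830-04-15
% 5. bin evict(k: vizak) => -178
% 6. dayspinner spanto(d: 1830-03-29) => -17

Answer: cur=1830-02-25


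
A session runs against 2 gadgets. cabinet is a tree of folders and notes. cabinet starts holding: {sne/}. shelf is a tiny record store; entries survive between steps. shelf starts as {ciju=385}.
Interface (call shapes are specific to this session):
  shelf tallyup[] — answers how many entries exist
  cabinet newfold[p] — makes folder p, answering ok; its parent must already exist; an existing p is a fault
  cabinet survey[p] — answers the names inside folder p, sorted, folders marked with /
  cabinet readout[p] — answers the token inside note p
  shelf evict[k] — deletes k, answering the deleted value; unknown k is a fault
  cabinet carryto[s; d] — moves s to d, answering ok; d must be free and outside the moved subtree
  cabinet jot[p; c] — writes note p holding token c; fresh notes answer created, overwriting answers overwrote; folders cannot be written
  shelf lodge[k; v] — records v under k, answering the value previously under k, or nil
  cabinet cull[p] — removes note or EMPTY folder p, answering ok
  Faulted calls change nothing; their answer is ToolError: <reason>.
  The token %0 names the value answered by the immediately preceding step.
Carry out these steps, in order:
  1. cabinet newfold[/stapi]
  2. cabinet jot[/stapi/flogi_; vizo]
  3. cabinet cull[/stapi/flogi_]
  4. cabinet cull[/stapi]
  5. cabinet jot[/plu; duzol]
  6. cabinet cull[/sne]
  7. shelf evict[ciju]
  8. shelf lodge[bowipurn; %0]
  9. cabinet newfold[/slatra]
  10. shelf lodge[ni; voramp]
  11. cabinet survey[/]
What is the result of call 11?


Answer: [plu, slatra/]

Derivation:
==> cabinet newfold(/stapi)
<== ok
==> cabinet jot(/stapi/flogi_, vizo)
<== created
==> cabinet cull(/stapi/flogi_)
<== ok
==> cabinet cull(/stapi)
<== ok
==> cabinet jot(/plu, duzol)
<== created
==> cabinet cull(/sne)
<== ok
==> shelf evict(ciju)
<== 385
==> shelf lodge(bowipurn, %0)
<== nil
==> cabinet newfold(/slatra)
<== ok
==> shelf lodge(ni, voramp)
<== nil
==> cabinet survey(/)
<== [plu, slatra/]


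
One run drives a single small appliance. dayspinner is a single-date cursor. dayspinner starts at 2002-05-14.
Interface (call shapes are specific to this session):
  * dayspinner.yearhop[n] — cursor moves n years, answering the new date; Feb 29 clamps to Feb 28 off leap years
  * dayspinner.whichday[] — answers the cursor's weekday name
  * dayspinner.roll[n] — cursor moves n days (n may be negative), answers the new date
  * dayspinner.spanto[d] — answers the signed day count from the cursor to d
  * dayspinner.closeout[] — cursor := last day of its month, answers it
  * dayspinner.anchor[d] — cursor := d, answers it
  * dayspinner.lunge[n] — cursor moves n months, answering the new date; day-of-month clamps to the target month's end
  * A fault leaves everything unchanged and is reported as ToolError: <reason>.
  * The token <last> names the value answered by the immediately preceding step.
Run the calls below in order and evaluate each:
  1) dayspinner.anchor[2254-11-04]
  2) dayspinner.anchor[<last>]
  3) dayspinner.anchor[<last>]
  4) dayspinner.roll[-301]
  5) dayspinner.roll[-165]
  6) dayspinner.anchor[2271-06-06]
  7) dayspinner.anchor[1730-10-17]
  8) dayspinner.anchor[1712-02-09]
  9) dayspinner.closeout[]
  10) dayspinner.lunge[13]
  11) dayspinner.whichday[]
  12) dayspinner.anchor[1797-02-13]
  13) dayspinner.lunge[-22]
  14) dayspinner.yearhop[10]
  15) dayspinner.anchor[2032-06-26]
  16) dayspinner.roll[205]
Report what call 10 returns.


Answer: 1713-03-29

Derivation:
Act: anchor[d: 2254-11-04]
Obs: 2254-11-04
Act: anchor[d: <last>]
Obs: 2254-11-04
Act: anchor[d: <last>]
Obs: 2254-11-04
Act: roll[n: -301]
Obs: 2254-01-07
Act: roll[n: -165]
Obs: 2253-07-26
Act: anchor[d: 2271-06-06]
Obs: 2271-06-06
Act: anchor[d: 1730-10-17]
Obs: 1730-10-17
Act: anchor[d: 1712-02-09]
Obs: 1712-02-09
Act: closeout[]
Obs: 1712-02-29
Act: lunge[n: 13]
Obs: 1713-03-29
Act: whichday[]
Obs: Wednesday
Act: anchor[d: 1797-02-13]
Obs: 1797-02-13
Act: lunge[n: -22]
Obs: 1795-04-13
Act: yearhop[n: 10]
Obs: 1805-04-13
Act: anchor[d: 2032-06-26]
Obs: 2032-06-26
Act: roll[n: 205]
Obs: 2033-01-17


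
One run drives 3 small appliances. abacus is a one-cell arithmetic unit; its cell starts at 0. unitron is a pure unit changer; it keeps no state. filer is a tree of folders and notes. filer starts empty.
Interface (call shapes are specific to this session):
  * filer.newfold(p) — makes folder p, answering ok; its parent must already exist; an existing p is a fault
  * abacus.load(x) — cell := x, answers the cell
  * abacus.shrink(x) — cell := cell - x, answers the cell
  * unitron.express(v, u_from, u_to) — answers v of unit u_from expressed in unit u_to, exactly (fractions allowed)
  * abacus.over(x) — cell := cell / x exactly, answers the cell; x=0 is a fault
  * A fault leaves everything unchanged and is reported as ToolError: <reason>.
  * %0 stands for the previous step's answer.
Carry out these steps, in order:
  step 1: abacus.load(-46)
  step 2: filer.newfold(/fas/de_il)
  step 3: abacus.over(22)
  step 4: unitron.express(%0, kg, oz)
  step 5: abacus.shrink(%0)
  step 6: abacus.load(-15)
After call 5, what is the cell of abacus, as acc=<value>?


Answer: acc=35756737549/498951607

Derivation:
;; 1. abacus.load(x: -46) => -46
;; 2. filer.newfold(p: /fas/de_il) => ToolError: no parent
;; 3. abacus.over(x: 22) => -23/11
;; 4. unitron.express(v: %0, u_from: kg, u_to: oz) => -36800000000/498951607
;; 5. abacus.shrink(x: %0) => 35756737549/498951607
;; 6. abacus.load(x: -15) => -15
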